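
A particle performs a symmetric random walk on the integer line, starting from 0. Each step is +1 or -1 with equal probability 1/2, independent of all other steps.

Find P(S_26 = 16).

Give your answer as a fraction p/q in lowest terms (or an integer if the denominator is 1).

To reach position 16 after 26 steps: need 21 steps of +1 and 5 of -1.
Favorable paths: C(26,21) = 65780
Total paths: 2^26 = 67108864
P = 65780/67108864 = 16445/16777216

Answer: 16445/16777216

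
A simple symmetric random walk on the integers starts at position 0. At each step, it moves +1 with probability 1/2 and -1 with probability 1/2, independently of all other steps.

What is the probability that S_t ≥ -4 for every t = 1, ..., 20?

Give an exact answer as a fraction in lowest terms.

Answer: 96577/131072

Derivation:
Let f(t,s) = #length-t paths at position s with S_1..S_t all ≥ -4.
f(t,s) = f(t-1,s-1) + f(t-1,s+1) for s ≥ -4; f(t,s) = 0 for s < -4.
t=0: f(0,0)=1
t=1: f(1,-1)=1 f(1,1)=1
t=2: f(2,-2)=1 f(2,0)=2 f(2,2)=1
t=3: f(3,-3)=1 f(3,-1)=3 f(3,1)=3 f(3,3)=1
t=4: f(4,-4)=1 f(4,-2)=4 f(4,0)=6 f(4,2)=4 f(4,4)=1
t=5: f(5,-3)=5 f(5,-1)=10 f(5,1)=10 f(5,3)=5 f(5,5)=1
t=6: f(6,-4)=5 f(6,-2)=15 f(6,0)=20 f(6,2)=15 f(6,4)=6 f(6,6)=1
t=7: f(7,-3)=20 f(7,-1)=35 f(7,1)=35 f(7,3)=21 f(7,5)=7 f(7,7)=1
t=8: f(8,-4)=20 f(8,-2)=55 f(8,0)=70 f(8,2)=56 f(8,4)=28 f(8,6)=8 f(8,8)=1
t=9: f(9,-3)=75 f(9,-1)=125 f(9,1)=126 f(9,3)=84 f(9,5)=36 f(9,7)=9 f(9,9)=1
t=10: f(10,-4)=75 f(10,-2)=200 f(10,0)=251 f(10,2)=210 f(10,4)=120 f(10,6)=45 f(10,8)=10 f(10,10)=1
t=11: f(11,-3)=275 f(11,-1)=451 f(11,1)=461 f(11,3)=330 f(11,5)=165 f(11,7)=55 f(11,9)=11 f(11,11)=1
t=12: f(12,-4)=275 f(12,-2)=726 f(12,0)=912 f(12,2)=791 f(12,4)=495 f(12,6)=220 f(12,8)=66 f(12,10)=12 f(12,12)=1
t=13: f(13,-3)=1001 f(13,-1)=1638 f(13,1)=1703 f(13,3)=1286 f(13,5)=715 f(13,7)=286 f(13,9)=78 f(13,11)=13 f(13,13)=1
t=14: f(14,-4)=1001 f(14,-2)=2639 f(14,0)=3341 f(14,2)=2989 f(14,4)=2001 f(14,6)=1001 f(14,8)=364 f(14,10)=91 f(14,12)=14 f(14,14)=1
t=15: f(15,-3)=3640 f(15,-1)=5980 f(15,1)=6330 f(15,3)=4990 f(15,5)=3002 f(15,7)=1365 f(15,9)=455 f(15,11)=105 f(15,13)=15 f(15,15)=1
t=16: f(16,-4)=3640 f(16,-2)=9620 f(16,0)=12310 f(16,2)=11320 f(16,4)=7992 f(16,6)=4367 f(16,8)=1820 f(16,10)=560 f(16,12)=120 f(16,14)=16 f(16,16)=1
t=17: f(17,-3)=13260 f(17,-1)=21930 f(17,1)=23630 f(17,3)=19312 f(17,5)=12359 f(17,7)=6187 f(17,9)=2380 f(17,11)=680 f(17,13)=136 f(17,15)=17 f(17,17)=1
t=18: f(18,-4)=13260 f(18,-2)=35190 f(18,0)=45560 f(18,2)=42942 f(18,4)=31671 f(18,6)=18546 f(18,8)=8567 f(18,10)=3060 f(18,12)=816 f(18,14)=153 f(18,16)=18 f(18,18)=1
t=19: f(19,-3)=48450 f(19,-1)=80750 f(19,1)=88502 f(19,3)=74613 f(19,5)=50217 f(19,7)=27113 f(19,9)=11627 f(19,11)=3876 f(19,13)=969 f(19,15)=171 f(19,17)=19 f(19,19)=1
t=20: f(20,-4)=48450 f(20,-2)=129200 f(20,0)=169252 f(20,2)=163115 f(20,4)=124830 f(20,6)=77330 f(20,8)=38740 f(20,10)=15503 f(20,12)=4845 f(20,14)=1140 f(20,16)=190 f(20,18)=20 f(20,20)=1
Σ_s f(20,s) = 772616
P = 772616/1048576 = 96577/131072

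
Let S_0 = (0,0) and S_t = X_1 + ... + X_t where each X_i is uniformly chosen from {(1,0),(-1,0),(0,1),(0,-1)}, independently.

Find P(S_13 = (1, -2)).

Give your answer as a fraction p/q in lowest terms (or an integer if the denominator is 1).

Answer: 552123/16777216

Derivation:
Let h be the number of horizontal steps (so 13-h are vertical). To end at (1,-2) need (h+1)/2 right-steps and ((13-h)-2)/2 up-steps.
Sum over h with 1 ≤ h ≤ 11, h ≡ 1 (mod 2), 13-h ≡ 0 (mod 2):
h=1: C(13,1)·C(1,1)·C(12,5) = 13·1·792 = 10296
h=3: C(13,3)·C(3,2)·C(10,4) = 286·3·210 = 180180
h=5: C(13,5)·C(5,3)·C(8,3) = 1287·10·56 = 720720
h=7: C(13,7)·C(7,4)·C(6,2) = 1716·35·15 = 900900
h=9: C(13,9)·C(9,5)·C(4,1) = 715·126·4 = 360360
h=11: C(13,11)·C(11,6)·C(2,0) = 78·462·1 = 36036
Total favorable: 2208492
Total paths: 4^13 = 67108864
P = 2208492/67108864 = 552123/16777216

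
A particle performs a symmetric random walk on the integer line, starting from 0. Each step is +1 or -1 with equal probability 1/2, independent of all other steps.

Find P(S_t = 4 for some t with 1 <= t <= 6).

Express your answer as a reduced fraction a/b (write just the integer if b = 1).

Count via complement. Let g(t,s) = #length-t paths at position s with S_1..S_t all ≠ 4.
g(t,s) = g(t-1,s-1) + g(t-1,s+1) for s ≠ 4; g(t,4) = 0.
t=0: g(0,0)=1
t=1: g(1,-1)=1 g(1,1)=1
t=2: g(2,-2)=1 g(2,0)=2 g(2,2)=1
t=3: g(3,-3)=1 g(3,-1)=3 g(3,1)=3 g(3,3)=1
t=4: g(4,-4)=1 g(4,-2)=4 g(4,0)=6 g(4,2)=4
t=5: g(5,-5)=1 g(5,-3)=5 g(5,-1)=10 g(5,1)=10 g(5,3)=4
t=6: g(6,-6)=1 g(6,-4)=6 g(6,-2)=15 g(6,0)=20 g(6,2)=14
Paths never hitting 4: Σ_s g(6,s) = 56
Paths hitting 4: 2^6 - 56 = 8
P = 8/64 = 1/8

Answer: 1/8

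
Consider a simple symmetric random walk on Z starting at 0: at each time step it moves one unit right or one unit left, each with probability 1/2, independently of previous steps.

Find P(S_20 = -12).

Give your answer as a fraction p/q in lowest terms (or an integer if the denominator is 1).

To reach position -12 after 20 steps: need 4 steps of +1 and 16 of -1.
Favorable paths: C(20,4) = 4845
Total paths: 2^20 = 1048576
P = 4845/1048576 = 4845/1048576

Answer: 4845/1048576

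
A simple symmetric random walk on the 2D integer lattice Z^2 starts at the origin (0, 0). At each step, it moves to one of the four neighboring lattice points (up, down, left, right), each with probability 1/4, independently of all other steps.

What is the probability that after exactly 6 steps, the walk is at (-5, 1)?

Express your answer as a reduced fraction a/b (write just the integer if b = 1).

Answer: 3/2048

Derivation:
Let h be the number of horizontal steps (so 6-h are vertical). To end at (-5,1) need (h-5)/2 right-steps and ((6-h)+1)/2 up-steps.
Sum over h with 5 ≤ h ≤ 5, h ≡ 1 (mod 2), 6-h ≡ 1 (mod 2):
h=5: C(6,5)·C(5,0)·C(1,1) = 6·1·1 = 6
Total favorable: 6
Total paths: 4^6 = 4096
P = 6/4096 = 3/2048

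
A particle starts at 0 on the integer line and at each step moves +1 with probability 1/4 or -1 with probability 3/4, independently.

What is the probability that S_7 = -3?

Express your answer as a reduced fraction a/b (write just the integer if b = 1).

Answer: 5103/16384

Derivation:
To reach position -3 after 7 steps: need 2 steps of +1 and 5 steps of -1.
Number of such sequences: C(7,2) = 21
Each has probability (1/4)^2 · (3/4)^5 = 243/16384
P = 21 · 243/16384 = 5103/16384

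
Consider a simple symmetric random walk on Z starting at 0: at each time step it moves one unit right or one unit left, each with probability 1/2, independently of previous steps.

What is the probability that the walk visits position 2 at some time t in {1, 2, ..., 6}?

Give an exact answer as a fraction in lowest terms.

Count via complement. Let g(t,s) = #length-t paths at position s with S_1..S_t all ≠ 2.
g(t,s) = g(t-1,s-1) + g(t-1,s+1) for s ≠ 2; g(t,2) = 0.
t=0: g(0,0)=1
t=1: g(1,-1)=1 g(1,1)=1
t=2: g(2,-2)=1 g(2,0)=2
t=3: g(3,-3)=1 g(3,-1)=3 g(3,1)=2
t=4: g(4,-4)=1 g(4,-2)=4 g(4,0)=5
t=5: g(5,-5)=1 g(5,-3)=5 g(5,-1)=9 g(5,1)=5
t=6: g(6,-6)=1 g(6,-4)=6 g(6,-2)=14 g(6,0)=14
Paths never hitting 2: Σ_s g(6,s) = 35
Paths hitting 2: 2^6 - 35 = 29
P = 29/64 = 29/64

Answer: 29/64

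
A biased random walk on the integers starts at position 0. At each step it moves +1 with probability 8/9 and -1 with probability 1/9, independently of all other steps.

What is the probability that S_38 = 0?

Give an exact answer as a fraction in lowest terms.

Answer: 1697929780042580068873011200/608266787713357709119683992618861307

Derivation:
To be at 0 after 38 steps: need exactly 19 steps of +1 and 19 of -1.
Number of such sequences: C(38,19) = 35345263800
Each has probability (8/9)^19 · (1/9)^19 = 144115188075855872/1824800363140073127359051977856583921
P = 35345263800 · 144115188075855872/1824800363140073127359051977856583921 = 1697929780042580068873011200/608266787713357709119683992618861307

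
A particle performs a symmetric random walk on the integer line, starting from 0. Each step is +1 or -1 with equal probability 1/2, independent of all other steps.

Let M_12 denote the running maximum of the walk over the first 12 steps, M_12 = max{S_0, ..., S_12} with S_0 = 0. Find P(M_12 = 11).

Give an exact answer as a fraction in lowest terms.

Answer: 1/4096

Derivation:
Let M_12 = max(S_0,...,S_12). Use the reflection principle: for j ≥ 1, #{paths with M_12 ≥ j} = #{S_12 ≥ j} + #{S_12 ≥ j+1}.
By reflection, #{M_12 ≥ 11} = #{S_12 ≥ 11} + #{S_12 ≥ 12} = 1 + 1 = 2.
#{M_12 ≥ 12} = #{S_12 ≥ 12} + #{S_12 ≥ 13} = 1 + 0 = 1.
#{M_12 = 11} = 2 - 1 = 1.
P(M_12 = 11) = 1/4096 = 1/4096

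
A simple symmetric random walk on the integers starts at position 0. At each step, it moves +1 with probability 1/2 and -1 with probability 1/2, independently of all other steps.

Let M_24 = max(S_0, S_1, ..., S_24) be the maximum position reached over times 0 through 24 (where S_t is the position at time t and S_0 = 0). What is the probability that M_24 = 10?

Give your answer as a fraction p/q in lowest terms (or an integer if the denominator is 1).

Answer: 43263/2097152

Derivation:
Let M_24 = max(S_0,...,S_24). Use the reflection principle: for j ≥ 1, #{paths with M_24 ≥ j} = #{S_24 ≥ j} + #{S_24 ≥ j+1}.
By reflection, #{M_24 ≥ 10} = #{S_24 ≥ 10} + #{S_24 ≥ 11} = 536155 + 190051 = 726206.
#{M_24 ≥ 11} = #{S_24 ≥ 11} + #{S_24 ≥ 12} = 190051 + 190051 = 380102.
#{M_24 = 10} = 726206 - 380102 = 346104.
P(M_24 = 10) = 346104/16777216 = 43263/2097152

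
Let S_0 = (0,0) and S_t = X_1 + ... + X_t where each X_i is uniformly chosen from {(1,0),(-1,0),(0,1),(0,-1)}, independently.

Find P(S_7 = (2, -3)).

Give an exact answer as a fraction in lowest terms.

Let h be the number of horizontal steps (so 7-h are vertical). To end at (2,-3) need (h+2)/2 right-steps and ((7-h)-3)/2 up-steps.
Sum over h with 2 ≤ h ≤ 4, h ≡ 0 (mod 2), 7-h ≡ 1 (mod 2):
h=2: C(7,2)·C(2,2)·C(5,1) = 21·1·5 = 105
h=4: C(7,4)·C(4,3)·C(3,0) = 35·4·1 = 140
Total favorable: 245
Total paths: 4^7 = 16384
P = 245/16384 = 245/16384

Answer: 245/16384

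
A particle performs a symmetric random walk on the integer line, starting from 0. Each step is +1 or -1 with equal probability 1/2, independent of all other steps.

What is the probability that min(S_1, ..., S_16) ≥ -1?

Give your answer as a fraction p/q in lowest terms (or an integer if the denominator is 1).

Let f(t,s) = #length-t paths at position s with S_1..S_t all ≥ -1.
f(t,s) = f(t-1,s-1) + f(t-1,s+1) for s ≥ -1; f(t,s) = 0 for s < -1.
t=0: f(0,0)=1
t=1: f(1,-1)=1 f(1,1)=1
t=2: f(2,0)=2 f(2,2)=1
t=3: f(3,-1)=2 f(3,1)=3 f(3,3)=1
t=4: f(4,0)=5 f(4,2)=4 f(4,4)=1
t=5: f(5,-1)=5 f(5,1)=9 f(5,3)=5 f(5,5)=1
t=6: f(6,0)=14 f(6,2)=14 f(6,4)=6 f(6,6)=1
t=7: f(7,-1)=14 f(7,1)=28 f(7,3)=20 f(7,5)=7 f(7,7)=1
t=8: f(8,0)=42 f(8,2)=48 f(8,4)=27 f(8,6)=8 f(8,8)=1
t=9: f(9,-1)=42 f(9,1)=90 f(9,3)=75 f(9,5)=35 f(9,7)=9 f(9,9)=1
t=10: f(10,0)=132 f(10,2)=165 f(10,4)=110 f(10,6)=44 f(10,8)=10 f(10,10)=1
t=11: f(11,-1)=132 f(11,1)=297 f(11,3)=275 f(11,5)=154 f(11,7)=54 f(11,9)=11 f(11,11)=1
t=12: f(12,0)=429 f(12,2)=572 f(12,4)=429 f(12,6)=208 f(12,8)=65 f(12,10)=12 f(12,12)=1
t=13: f(13,-1)=429 f(13,1)=1001 f(13,3)=1001 f(13,5)=637 f(13,7)=273 f(13,9)=77 f(13,11)=13 f(13,13)=1
t=14: f(14,0)=1430 f(14,2)=2002 f(14,4)=1638 f(14,6)=910 f(14,8)=350 f(14,10)=90 f(14,12)=14 f(14,14)=1
t=15: f(15,-1)=1430 f(15,1)=3432 f(15,3)=3640 f(15,5)=2548 f(15,7)=1260 f(15,9)=440 f(15,11)=104 f(15,13)=15 f(15,15)=1
t=16: f(16,0)=4862 f(16,2)=7072 f(16,4)=6188 f(16,6)=3808 f(16,8)=1700 f(16,10)=544 f(16,12)=119 f(16,14)=16 f(16,16)=1
Σ_s f(16,s) = 24310
P = 24310/65536 = 12155/32768

Answer: 12155/32768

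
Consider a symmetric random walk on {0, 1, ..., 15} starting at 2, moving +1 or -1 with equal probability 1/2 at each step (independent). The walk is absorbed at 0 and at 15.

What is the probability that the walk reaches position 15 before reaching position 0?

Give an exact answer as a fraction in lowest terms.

Answer: 2/15

Derivation:
Symmetric walk (p = 1/2): the harmonic-function argument gives P(hit 15 before 0 | start at 2) = a/N.
P = 2/15 = 2/15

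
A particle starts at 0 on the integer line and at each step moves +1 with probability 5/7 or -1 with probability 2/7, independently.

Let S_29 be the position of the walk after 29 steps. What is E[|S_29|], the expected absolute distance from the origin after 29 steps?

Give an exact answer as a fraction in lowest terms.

S_29 takes values m ≡ 1 (mod 2) with |m| ≤ 29; P(S_29=m) = C(29,(29+m)/2) · (5/7)^((29+m)/2) · (2/7)^((29-m)/2).
Distribution: P(S=-29)=536870912/3219905755813179726837607, P(S=-27)=38923141120/3219905755813179726837607, P(S=-25)=194615705600/459986536544739960976801, P(S=-23)=4378853376000/459986536544739960976801, P(S=-21)=71156367360000/459986536544739960976801, P(S=-19)=889454592000000/459986536544739960976801, P(S=-17)=8894545920000000/459986536544739960976801, P(S=-15)=511436390400000000/3219905755813179726837607, P(S=-13)=3516125184000000000/3219905755813179726837607, P(S=-11)=2930104320000000000/459986536544739960976801, P(S=-9)=14650521600000000000/459986536544739960976801, P(S=-7)=63263616000000000000/459986536544739960976801, P(S=-5)=237238560000000000000/459986536544739960976801, P(S=-3)=775587600000000000000/459986536544739960976801, P(S=-1)=15511752000000000000000/3219905755813179726837607, P(S=1)=38779380000000000000000/3219905755813179726837607, P(S=3)=12118556250000000000000/459986536544739960976801, P(S=5)=23167828125000000000000/459986536544739960976801, P(S=7)=38613046875000000000000/459986536544739960976801, P(S=9)=55887304687500000000000/459986536544739960976801, P(S=11)=69859130859375000000000/459986536544739960976801, P(S=13)=523943481445312500000000/3219905755813179726837607, P(S=15)=476312255859375000000000/3219905755813179726837607, P(S=17)=51773071289062500000000/459986536544739960976801, P(S=19)=32358169555664062500000/459986536544739960976801, P(S=21)=16179084777832031250000/459986536544739960976801, P(S=23)=6222724914550781250000/459986536544739960976801, P(S=25)=1728534698486328125000/459986536544739960976801, P(S=27)=2160668373107910156250/3219905755813179726837607, P(S=29)=186264514923095703125/3219905755813179726837607
E[|S_29|] = Σ_m |m|·P(S_29=m) = 5729662819455830616141009/459986536544739960976801

Answer: 5729662819455830616141009/459986536544739960976801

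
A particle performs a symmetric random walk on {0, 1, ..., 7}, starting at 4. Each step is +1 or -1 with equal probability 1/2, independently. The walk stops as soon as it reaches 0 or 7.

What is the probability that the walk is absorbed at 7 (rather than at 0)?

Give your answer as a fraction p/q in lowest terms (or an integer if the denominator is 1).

Symmetric walk (p = 1/2): the harmonic-function argument gives P(hit 7 before 0 | start at 4) = a/N.
P = 4/7 = 4/7

Answer: 4/7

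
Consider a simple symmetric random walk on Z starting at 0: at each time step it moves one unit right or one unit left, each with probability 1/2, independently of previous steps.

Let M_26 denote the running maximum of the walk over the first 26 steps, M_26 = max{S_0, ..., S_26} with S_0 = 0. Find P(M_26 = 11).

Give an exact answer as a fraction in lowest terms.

Let M_26 = max(S_0,...,S_26). Use the reflection principle: for j ≥ 1, #{paths with M_26 ≥ j} = #{S_26 ≥ j} + #{S_26 ≥ j+1}.
By reflection, #{M_26 ≥ 11} = #{S_26 ≥ 11} + #{S_26 ≥ 12} = 971712 + 971712 = 1943424.
#{M_26 ≥ 12} = #{S_26 ≥ 12} + #{S_26 ≥ 13} = 971712 + 313912 = 1285624.
#{M_26 = 11} = 1943424 - 1285624 = 657800.
P(M_26 = 11) = 657800/67108864 = 82225/8388608

Answer: 82225/8388608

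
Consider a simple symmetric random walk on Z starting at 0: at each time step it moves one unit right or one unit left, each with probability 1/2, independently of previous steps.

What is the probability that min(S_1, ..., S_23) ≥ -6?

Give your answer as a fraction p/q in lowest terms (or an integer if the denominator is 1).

Let f(t,s) = #length-t paths at position s with S_1..S_t all ≥ -6.
f(t,s) = f(t-1,s-1) + f(t-1,s+1) for s ≥ -6; f(t,s) = 0 for s < -6.
t=0: f(0,0)=1
t=1: f(1,-1)=1 f(1,1)=1
t=2: f(2,-2)=1 f(2,0)=2 f(2,2)=1
t=3: f(3,-3)=1 f(3,-1)=3 f(3,1)=3 f(3,3)=1
t=4: f(4,-4)=1 f(4,-2)=4 f(4,0)=6 f(4,2)=4 f(4,4)=1
t=5: f(5,-5)=1 f(5,-3)=5 f(5,-1)=10 f(5,1)=10 f(5,3)=5 f(5,5)=1
t=6: f(6,-6)=1 f(6,-4)=6 f(6,-2)=15 f(6,0)=20 f(6,2)=15 f(6,4)=6 f(6,6)=1
t=7: f(7,-5)=7 f(7,-3)=21 f(7,-1)=35 f(7,1)=35 f(7,3)=21 f(7,5)=7 f(7,7)=1
t=8: f(8,-6)=7 f(8,-4)=28 f(8,-2)=56 f(8,0)=70 f(8,2)=56 f(8,4)=28 f(8,6)=8 f(8,8)=1
t=9: f(9,-5)=35 f(9,-3)=84 f(9,-1)=126 f(9,1)=126 f(9,3)=84 f(9,5)=36 f(9,7)=9 f(9,9)=1
t=10: f(10,-6)=35 f(10,-4)=119 f(10,-2)=210 f(10,0)=252 f(10,2)=210 f(10,4)=120 f(10,6)=45 f(10,8)=10 f(10,10)=1
t=11: f(11,-5)=154 f(11,-3)=329 f(11,-1)=462 f(11,1)=462 f(11,3)=330 f(11,5)=165 f(11,7)=55 f(11,9)=11 f(11,11)=1
t=12: f(12,-6)=154 f(12,-4)=483 f(12,-2)=791 f(12,0)=924 f(12,2)=792 f(12,4)=495 f(12,6)=220 f(12,8)=66 f(12,10)=12 f(12,12)=1
t=13: f(13,-5)=637 f(13,-3)=1274 f(13,-1)=1715 f(13,1)=1716 f(13,3)=1287 f(13,5)=715 f(13,7)=286 f(13,9)=78 f(13,11)=13 f(13,13)=1
t=14: f(14,-6)=637 f(14,-4)=1911 f(14,-2)=2989 f(14,0)=3431 f(14,2)=3003 f(14,4)=2002 f(14,6)=1001 f(14,8)=364 f(14,10)=91 f(14,12)=14 f(14,14)=1
t=15: f(15,-5)=2548 f(15,-3)=4900 f(15,-1)=6420 f(15,1)=6434 f(15,3)=5005 f(15,5)=3003 f(15,7)=1365 f(15,9)=455 f(15,11)=105 f(15,13)=15 f(15,15)=1
t=16: f(16,-6)=2548 f(16,-4)=7448 f(16,-2)=11320 f(16,0)=12854 f(16,2)=11439 f(16,4)=8008 f(16,6)=4368 f(16,8)=1820 f(16,10)=560 f(16,12)=120 f(16,14)=16 f(16,16)=1
t=17: f(17,-5)=9996 f(17,-3)=18768 f(17,-1)=24174 f(17,1)=24293 f(17,3)=19447 f(17,5)=12376 f(17,7)=6188 f(17,9)=2380 f(17,11)=680 f(17,13)=136 f(17,15)=17 f(17,17)=1
t=18: f(18,-6)=9996 f(18,-4)=28764 f(18,-2)=42942 f(18,0)=48467 f(18,2)=43740 f(18,4)=31823 f(18,6)=18564 f(18,8)=8568 f(18,10)=3060 f(18,12)=816 f(18,14)=153 f(18,16)=18 f(18,18)=1
t=19: f(19,-5)=38760 f(19,-3)=71706 f(19,-1)=91409 f(19,1)=92207 f(19,3)=75563 f(19,5)=50387 f(19,7)=27132 f(19,9)=11628 f(19,11)=3876 f(19,13)=969 f(19,15)=171 f(19,17)=19 f(19,19)=1
t=20: f(20,-6)=38760 f(20,-4)=110466 f(20,-2)=163115 f(20,0)=183616 f(20,2)=167770 f(20,4)=125950 f(20,6)=77519 f(20,8)=38760 f(20,10)=15504 f(20,12)=4845 f(20,14)=1140 f(20,16)=190 f(20,18)=20 f(20,20)=1
t=21: f(21,-5)=149226 f(21,-3)=273581 f(21,-1)=346731 f(21,1)=351386 f(21,3)=293720 f(21,5)=203469 f(21,7)=116279 f(21,9)=54264 f(21,11)=20349 f(21,13)=5985 f(21,15)=1330 f(21,17)=210 f(21,19)=21 f(21,21)=1
t=22: f(22,-6)=149226 f(22,-4)=422807 f(22,-2)=620312 f(22,0)=698117 f(22,2)=645106 f(22,4)=497189 f(22,6)=319748 f(22,8)=170543 f(22,10)=74613 f(22,12)=26334 f(22,14)=7315 f(22,16)=1540 f(22,18)=231 f(22,20)=22 f(22,22)=1
t=23: f(23,-5)=572033 f(23,-3)=1043119 f(23,-1)=1318429 f(23,1)=1343223 f(23,3)=1142295 f(23,5)=816937 f(23,7)=490291 f(23,9)=245156 f(23,11)=100947 f(23,13)=33649 f(23,15)=8855 f(23,17)=1771 f(23,19)=253 f(23,21)=23 f(23,23)=1
Σ_s f(23,s) = 7116982
P = 7116982/8388608 = 3558491/4194304

Answer: 3558491/4194304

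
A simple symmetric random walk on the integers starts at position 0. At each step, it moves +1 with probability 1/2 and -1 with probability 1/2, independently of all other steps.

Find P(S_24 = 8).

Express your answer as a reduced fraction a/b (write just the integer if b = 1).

To reach position 8 after 24 steps: need 16 steps of +1 and 8 of -1.
Favorable paths: C(24,16) = 735471
Total paths: 2^24 = 16777216
P = 735471/16777216 = 735471/16777216

Answer: 735471/16777216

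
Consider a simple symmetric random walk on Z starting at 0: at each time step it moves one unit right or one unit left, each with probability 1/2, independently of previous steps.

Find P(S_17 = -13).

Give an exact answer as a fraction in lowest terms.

To reach position -13 after 17 steps: need 2 steps of +1 and 15 of -1.
Favorable paths: C(17,2) = 136
Total paths: 2^17 = 131072
P = 136/131072 = 17/16384

Answer: 17/16384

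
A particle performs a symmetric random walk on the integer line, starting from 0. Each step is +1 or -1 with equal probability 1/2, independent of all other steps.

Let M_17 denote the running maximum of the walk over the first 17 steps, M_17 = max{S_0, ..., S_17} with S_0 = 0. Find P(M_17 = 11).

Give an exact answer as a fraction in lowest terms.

Answer: 85/16384

Derivation:
Let M_17 = max(S_0,...,S_17). Use the reflection principle: for j ≥ 1, #{paths with M_17 ≥ j} = #{S_17 ≥ j} + #{S_17 ≥ j+1}.
By reflection, #{M_17 ≥ 11} = #{S_17 ≥ 11} + #{S_17 ≥ 12} = 834 + 154 = 988.
#{M_17 ≥ 12} = #{S_17 ≥ 12} + #{S_17 ≥ 13} = 154 + 154 = 308.
#{M_17 = 11} = 988 - 308 = 680.
P(M_17 = 11) = 680/131072 = 85/16384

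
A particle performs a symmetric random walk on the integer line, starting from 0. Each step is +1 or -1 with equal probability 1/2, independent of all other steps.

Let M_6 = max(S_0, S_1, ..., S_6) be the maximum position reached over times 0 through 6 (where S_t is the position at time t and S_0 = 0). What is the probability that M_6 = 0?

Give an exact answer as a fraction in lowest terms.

Answer: 5/16

Derivation:
Let M_6 = max(S_0,...,S_6). Use the reflection principle: for j ≥ 1, #{paths with M_6 ≥ j} = #{S_6 ≥ j} + #{S_6 ≥ j+1}.
P(M_6 ≥ 0) = 1 since S_0 = 0, so #{M_6 ≥ 0} = 64.
#{M_6 ≥ 1} = #{S_6 ≥ 1} + #{S_6 ≥ 2} = 22 + 22 = 44.
#{M_6 = 0} = 64 - 44 = 20.
P(M_6 = 0) = 20/64 = 5/16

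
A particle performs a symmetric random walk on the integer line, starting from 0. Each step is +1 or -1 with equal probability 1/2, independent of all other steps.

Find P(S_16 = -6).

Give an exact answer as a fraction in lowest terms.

Answer: 273/4096

Derivation:
To reach position -6 after 16 steps: need 5 steps of +1 and 11 of -1.
Favorable paths: C(16,5) = 4368
Total paths: 2^16 = 65536
P = 4368/65536 = 273/4096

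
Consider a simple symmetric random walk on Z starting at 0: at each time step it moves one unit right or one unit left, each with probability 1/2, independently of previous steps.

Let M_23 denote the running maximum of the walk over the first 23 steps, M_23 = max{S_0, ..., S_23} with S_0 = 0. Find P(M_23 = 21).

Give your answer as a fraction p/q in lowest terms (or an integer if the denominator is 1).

Answer: 23/8388608

Derivation:
Let M_23 = max(S_0,...,S_23). Use the reflection principle: for j ≥ 1, #{paths with M_23 ≥ j} = #{S_23 ≥ j} + #{S_23 ≥ j+1}.
By reflection, #{M_23 ≥ 21} = #{S_23 ≥ 21} + #{S_23 ≥ 22} = 24 + 1 = 25.
#{M_23 ≥ 22} = #{S_23 ≥ 22} + #{S_23 ≥ 23} = 1 + 1 = 2.
#{M_23 = 21} = 25 - 2 = 23.
P(M_23 = 21) = 23/8388608 = 23/8388608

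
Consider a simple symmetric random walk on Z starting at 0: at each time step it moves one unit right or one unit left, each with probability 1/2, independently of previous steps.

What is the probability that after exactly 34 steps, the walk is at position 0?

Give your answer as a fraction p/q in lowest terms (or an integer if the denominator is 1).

To return to 0 after 34 steps: need exactly 17 steps of +1 and 17 of -1.
Favorable paths: C(34,17) = 2333606220
Total paths: 2^34 = 17179869184
P = 2333606220/17179869184 = 583401555/4294967296

Answer: 583401555/4294967296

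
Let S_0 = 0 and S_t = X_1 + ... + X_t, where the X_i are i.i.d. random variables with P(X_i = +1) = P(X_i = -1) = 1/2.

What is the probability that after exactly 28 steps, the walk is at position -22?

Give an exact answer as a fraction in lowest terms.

To reach position -22 after 28 steps: need 3 steps of +1 and 25 of -1.
Favorable paths: C(28,3) = 3276
Total paths: 2^28 = 268435456
P = 3276/268435456 = 819/67108864

Answer: 819/67108864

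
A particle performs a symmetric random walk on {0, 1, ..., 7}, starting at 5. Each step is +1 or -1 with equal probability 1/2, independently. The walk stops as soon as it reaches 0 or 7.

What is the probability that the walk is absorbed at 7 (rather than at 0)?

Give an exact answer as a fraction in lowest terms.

Symmetric walk (p = 1/2): the harmonic-function argument gives P(hit 7 before 0 | start at 5) = a/N.
P = 5/7 = 5/7

Answer: 5/7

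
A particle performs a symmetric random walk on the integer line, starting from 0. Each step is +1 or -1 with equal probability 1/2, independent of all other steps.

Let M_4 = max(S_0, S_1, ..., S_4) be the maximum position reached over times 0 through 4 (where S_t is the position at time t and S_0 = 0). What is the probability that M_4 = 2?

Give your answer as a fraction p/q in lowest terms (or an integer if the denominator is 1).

Answer: 1/4

Derivation:
Let M_4 = max(S_0,...,S_4). Use the reflection principle: for j ≥ 1, #{paths with M_4 ≥ j} = #{S_4 ≥ j} + #{S_4 ≥ j+1}.
By reflection, #{M_4 ≥ 2} = #{S_4 ≥ 2} + #{S_4 ≥ 3} = 5 + 1 = 6.
#{M_4 ≥ 3} = #{S_4 ≥ 3} + #{S_4 ≥ 4} = 1 + 1 = 2.
#{M_4 = 2} = 6 - 2 = 4.
P(M_4 = 2) = 4/16 = 1/4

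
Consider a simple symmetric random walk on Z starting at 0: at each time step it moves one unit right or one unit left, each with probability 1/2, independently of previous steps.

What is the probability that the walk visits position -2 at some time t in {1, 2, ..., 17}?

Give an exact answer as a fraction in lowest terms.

Answer: 20613/32768

Derivation:
Count via complement. Let g(t,s) = #length-t paths at position s with S_1..S_t all ≠ -2.
g(t,s) = g(t-1,s-1) + g(t-1,s+1) for s ≠ -2; g(t,-2) = 0.
t=0: g(0,0)=1
t=1: g(1,-1)=1 g(1,1)=1
t=2: g(2,0)=2 g(2,2)=1
t=3: g(3,-1)=2 g(3,1)=3 g(3,3)=1
t=4: g(4,0)=5 g(4,2)=4 g(4,4)=1
t=5: g(5,-1)=5 g(5,1)=9 g(5,3)=5 g(5,5)=1
t=6: g(6,0)=14 g(6,2)=14 g(6,4)=6 g(6,6)=1
t=7: g(7,-1)=14 g(7,1)=28 g(7,3)=20 g(7,5)=7 g(7,7)=1
t=8: g(8,0)=42 g(8,2)=48 g(8,4)=27 g(8,6)=8 g(8,8)=1
t=9: g(9,-1)=42 g(9,1)=90 g(9,3)=75 g(9,5)=35 g(9,7)=9 g(9,9)=1
t=10: g(10,0)=132 g(10,2)=165 g(10,4)=110 g(10,6)=44 g(10,8)=10 g(10,10)=1
t=11: g(11,-1)=132 g(11,1)=297 g(11,3)=275 g(11,5)=154 g(11,7)=54 g(11,9)=11 g(11,11)=1
t=12: g(12,0)=429 g(12,2)=572 g(12,4)=429 g(12,6)=208 g(12,8)=65 g(12,10)=12 g(12,12)=1
t=13: g(13,-1)=429 g(13,1)=1001 g(13,3)=1001 g(13,5)=637 g(13,7)=273 g(13,9)=77 g(13,11)=13 g(13,13)=1
t=14: g(14,0)=1430 g(14,2)=2002 g(14,4)=1638 g(14,6)=910 g(14,8)=350 g(14,10)=90 g(14,12)=14 g(14,14)=1
t=15: g(15,-1)=1430 g(15,1)=3432 g(15,3)=3640 g(15,5)=2548 g(15,7)=1260 g(15,9)=440 g(15,11)=104 g(15,13)=15 g(15,15)=1
t=16: g(16,0)=4862 g(16,2)=7072 g(16,4)=6188 g(16,6)=3808 g(16,8)=1700 g(16,10)=544 g(16,12)=119 g(16,14)=16 g(16,16)=1
t=17: g(17,-1)=4862 g(17,1)=11934 g(17,3)=13260 g(17,5)=9996 g(17,7)=5508 g(17,9)=2244 g(17,11)=663 g(17,13)=135 g(17,15)=17 g(17,17)=1
Paths never hitting -2: Σ_s g(17,s) = 48620
Paths hitting -2: 2^17 - 48620 = 82452
P = 82452/131072 = 20613/32768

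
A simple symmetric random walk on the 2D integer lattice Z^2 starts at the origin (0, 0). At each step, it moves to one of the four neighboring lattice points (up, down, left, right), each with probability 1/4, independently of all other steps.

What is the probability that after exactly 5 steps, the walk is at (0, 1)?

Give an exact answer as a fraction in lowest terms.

Answer: 25/256

Derivation:
Let h be the number of horizontal steps (so 5-h are vertical). To end at (0,1) need (h+0)/2 right-steps and ((5-h)+1)/2 up-steps.
Sum over h with 0 ≤ h ≤ 4, h ≡ 0 (mod 2), 5-h ≡ 1 (mod 2):
h=0: C(5,0)·C(0,0)·C(5,3) = 1·1·10 = 10
h=2: C(5,2)·C(2,1)·C(3,2) = 10·2·3 = 60
h=4: C(5,4)·C(4,2)·C(1,1) = 5·6·1 = 30
Total favorable: 100
Total paths: 4^5 = 1024
P = 100/1024 = 25/256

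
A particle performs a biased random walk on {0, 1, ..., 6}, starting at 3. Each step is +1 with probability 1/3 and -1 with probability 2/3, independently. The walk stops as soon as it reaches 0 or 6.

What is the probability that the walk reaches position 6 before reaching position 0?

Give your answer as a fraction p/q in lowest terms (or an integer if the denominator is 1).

Biased walk: p = 1/3, q = 2/3, r = q/p = 2
Gambler's ruin: P(hit 6 before 0 | start at 3) = (1 - r^a)/(1 - r^N)
r^3 = 8; r^6 = 64
P = (1 - 8) / (1 - 64) = -7 / -63 = 1/9

Answer: 1/9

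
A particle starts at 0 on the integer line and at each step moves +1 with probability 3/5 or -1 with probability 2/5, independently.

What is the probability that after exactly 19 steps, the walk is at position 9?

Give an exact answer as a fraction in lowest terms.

To reach position 9 after 19 steps: need 14 steps of +1 and 5 steps of -1.
Number of such sequences: C(19,14) = 11628
Each has probability (3/5)^14 · (2/5)^5 = 153055008/19073486328125
P = 11628 · 153055008/19073486328125 = 1779723633024/19073486328125

Answer: 1779723633024/19073486328125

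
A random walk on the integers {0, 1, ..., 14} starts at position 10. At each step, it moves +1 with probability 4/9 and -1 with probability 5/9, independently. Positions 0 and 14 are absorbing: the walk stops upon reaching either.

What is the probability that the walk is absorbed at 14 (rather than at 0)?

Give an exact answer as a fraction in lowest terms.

Answer: 247951616/648342241

Derivation:
Biased walk: p = 4/9, q = 5/9, r = q/p = 5/4
Gambler's ruin: P(hit 14 before 0 | start at 10) = (1 - r^a)/(1 - r^N)
r^10 = 9765625/1048576; r^14 = 6103515625/268435456
P = (1 - 9765625/1048576) / (1 - 6103515625/268435456) = -8717049/1048576 / -5835080169/268435456 = 247951616/648342241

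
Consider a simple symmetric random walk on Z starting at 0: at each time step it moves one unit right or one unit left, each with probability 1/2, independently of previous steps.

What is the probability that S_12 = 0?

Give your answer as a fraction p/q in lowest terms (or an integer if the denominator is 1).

To return to 0 after 12 steps: need exactly 6 steps of +1 and 6 of -1.
Favorable paths: C(12,6) = 924
Total paths: 2^12 = 4096
P = 924/4096 = 231/1024

Answer: 231/1024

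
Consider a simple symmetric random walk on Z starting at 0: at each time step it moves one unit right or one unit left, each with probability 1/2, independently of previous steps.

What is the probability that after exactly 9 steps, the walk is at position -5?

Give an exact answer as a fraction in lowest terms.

To reach position -5 after 9 steps: need 2 steps of +1 and 7 of -1.
Favorable paths: C(9,2) = 36
Total paths: 2^9 = 512
P = 36/512 = 9/128

Answer: 9/128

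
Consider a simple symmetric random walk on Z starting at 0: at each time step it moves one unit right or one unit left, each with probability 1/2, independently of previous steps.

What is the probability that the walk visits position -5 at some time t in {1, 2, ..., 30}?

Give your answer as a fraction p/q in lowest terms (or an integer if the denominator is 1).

Answer: 194129627/536870912

Derivation:
Count via complement. Let g(t,s) = #length-t paths at position s with S_1..S_t all ≠ -5.
g(t,s) = g(t-1,s-1) + g(t-1,s+1) for s ≠ -5; g(t,-5) = 0.
t=0: g(0,0)=1
t=1: g(1,-1)=1 g(1,1)=1
t=2: g(2,-2)=1 g(2,0)=2 g(2,2)=1
t=3: g(3,-3)=1 g(3,-1)=3 g(3,1)=3 g(3,3)=1
t=4: g(4,-4)=1 g(4,-2)=4 g(4,0)=6 g(4,2)=4 g(4,4)=1
t=5: g(5,-3)=5 g(5,-1)=10 g(5,1)=10 g(5,3)=5 g(5,5)=1
t=6: g(6,-4)=5 g(6,-2)=15 g(6,0)=20 g(6,2)=15 g(6,4)=6 g(6,6)=1
t=7: g(7,-3)=20 g(7,-1)=35 g(7,1)=35 g(7,3)=21 g(7,5)=7 g(7,7)=1
t=8: g(8,-4)=20 g(8,-2)=55 g(8,0)=70 g(8,2)=56 g(8,4)=28 g(8,6)=8 g(8,8)=1
t=9: g(9,-3)=75 g(9,-1)=125 g(9,1)=126 g(9,3)=84 g(9,5)=36 g(9,7)=9 g(9,9)=1
t=10: g(10,-4)=75 g(10,-2)=200 g(10,0)=251 g(10,2)=210 g(10,4)=120 g(10,6)=45 g(10,8)=10 g(10,10)=1
t=11: g(11,-3)=275 g(11,-1)=451 g(11,1)=461 g(11,3)=330 g(11,5)=165 g(11,7)=55 g(11,9)=11 g(11,11)=1
t=12: g(12,-4)=275 g(12,-2)=726 g(12,0)=912 g(12,2)=791 g(12,4)=495 g(12,6)=220 g(12,8)=66 g(12,10)=12 g(12,12)=1
t=13: g(13,-3)=1001 g(13,-1)=1638 g(13,1)=1703 g(13,3)=1286 g(13,5)=715 g(13,7)=286 g(13,9)=78 g(13,11)=13 g(13,13)=1
t=14: g(14,-4)=1001 g(14,-2)=2639 g(14,0)=3341 g(14,2)=2989 g(14,4)=2001 g(14,6)=1001 g(14,8)=364 g(14,10)=91 g(14,12)=14 g(14,14)=1
t=15: g(15,-3)=3640 g(15,-1)=5980 g(15,1)=6330 g(15,3)=4990 g(15,5)=3002 g(15,7)=1365 g(15,9)=455 g(15,11)=105 g(15,13)=15 g(15,15)=1
t=16: g(16,-4)=3640 g(16,-2)=9620 g(16,0)=12310 g(16,2)=11320 g(16,4)=7992 g(16,6)=4367 g(16,8)=1820 g(16,10)=560 g(16,12)=120 g(16,14)=16 g(16,16)=1
t=17: g(17,-3)=13260 g(17,-1)=21930 g(17,1)=23630 g(17,3)=19312 g(17,5)=12359 g(17,7)=6187 g(17,9)=2380 g(17,11)=680 g(17,13)=136 g(17,15)=17 g(17,17)=1
t=18: g(18,-4)=13260 g(18,-2)=35190 g(18,0)=45560 g(18,2)=42942 g(18,4)=31671 g(18,6)=18546 g(18,8)=8567 g(18,10)=3060 g(18,12)=816 g(18,14)=153 g(18,16)=18 g(18,18)=1
t=19: g(19,-3)=48450 g(19,-1)=80750 g(19,1)=88502 g(19,3)=74613 g(19,5)=50217 g(19,7)=27113 g(19,9)=11627 g(19,11)=3876 g(19,13)=969 g(19,15)=171 g(19,17)=19 g(19,19)=1
t=20: g(20,-4)=48450 g(20,-2)=129200 g(20,0)=169252 g(20,2)=163115 g(20,4)=124830 g(20,6)=77330 g(20,8)=38740 g(20,10)=15503 g(20,12)=4845 g(20,14)=1140 g(20,16)=190 g(20,18)=20 g(20,20)=1
t=21: g(21,-3)=177650 g(21,-1)=298452 g(21,1)=332367 g(21,3)=287945 g(21,5)=202160 g(21,7)=116070 g(21,9)=54243 g(21,11)=20348 g(21,13)=5985 g(21,15)=1330 g(21,17)=210 g(21,19)=21 g(21,21)=1
t=22: g(22,-4)=177650 g(22,-2)=476102 g(22,0)=630819 g(22,2)=620312 g(22,4)=490105 g(22,6)=318230 g(22,8)=170313 g(22,10)=74591 g(22,12)=26333 g(22,14)=7315 g(22,16)=1540 g(22,18)=231 g(22,20)=22 g(22,22)=1
t=23: g(23,-3)=653752 g(23,-1)=1106921 g(23,1)=1251131 g(23,3)=1110417 g(23,5)=808335 g(23,7)=488543 g(23,9)=244904 g(23,11)=100924 g(23,13)=33648 g(23,15)=8855 g(23,17)=1771 g(23,19)=253 g(23,21)=23 g(23,23)=1
t=24: g(24,-4)=653752 g(24,-2)=1760673 g(24,0)=2358052 g(24,2)=2361548 g(24,4)=1918752 g(24,6)=1296878 g(24,8)=733447 g(24,10)=345828 g(24,12)=134572 g(24,14)=42503 g(24,16)=10626 g(24,18)=2024 g(24,20)=276 g(24,22)=24 g(24,24)=1
t=25: g(25,-3)=2414425 g(25,-1)=4118725 g(25,1)=4719600 g(25,3)=4280300 g(25,5)=3215630 g(25,7)=2030325 g(25,9)=1079275 g(25,11)=480400 g(25,13)=177075 g(25,15)=53129 g(25,17)=12650 g(25,19)=2300 g(25,21)=300 g(25,23)=25 g(25,25)=1
t=26: g(26,-4)=2414425 g(26,-2)=6533150 g(26,0)=8838325 g(26,2)=8999900 g(26,4)=7495930 g(26,6)=5245955 g(26,8)=3109600 g(26,10)=1559675 g(26,12)=657475 g(26,14)=230204 g(26,16)=65779 g(26,18)=14950 g(26,20)=2600 g(26,22)=325 g(26,24)=26 g(26,26)=1
t=27: g(27,-3)=8947575 g(27,-1)=15371475 g(27,1)=17838225 g(27,3)=16495830 g(27,5)=12741885 g(27,7)=8355555 g(27,9)=4669275 g(27,11)=2217150 g(27,13)=887679 g(27,15)=295983 g(27,17)=80729 g(27,19)=17550 g(27,21)=2925 g(27,23)=351 g(27,25)=27 g(27,27)=1
t=28: g(28,-4)=8947575 g(28,-2)=24319050 g(28,0)=33209700 g(28,2)=34334055 g(28,4)=29237715 g(28,6)=21097440 g(28,8)=13024830 g(28,10)=6886425 g(28,12)=3104829 g(28,14)=1183662 g(28,16)=376712 g(28,18)=98279 g(28,20)=20475 g(28,22)=3276 g(28,24)=378 g(28,26)=28 g(28,28)=1
t=29: g(29,-3)=33266625 g(29,-1)=57528750 g(29,1)=67543755 g(29,3)=63571770 g(29,5)=50335155 g(29,7)=34122270 g(29,9)=19911255 g(29,11)=9991254 g(29,13)=4288491 g(29,15)=1560374 g(29,17)=474991 g(29,19)=118754 g(29,21)=23751 g(29,23)=3654 g(29,25)=406 g(29,27)=29 g(29,29)=1
t=30: g(30,-4)=33266625 g(30,-2)=90795375 g(30,0)=125072505 g(30,2)=131115525 g(30,4)=113906925 g(30,6)=84457425 g(30,8)=54033525 g(30,10)=29902509 g(30,12)=14279745 g(30,14)=5848865 g(30,16)=2035365 g(30,18)=593745 g(30,20)=142505 g(30,22)=27405 g(30,24)=4060 g(30,26)=435 g(30,28)=30 g(30,30)=1
Paths never hitting -5: Σ_s g(30,s) = 685482570
Paths hitting -5: 2^30 - 685482570 = 388259254
P = 388259254/1073741824 = 194129627/536870912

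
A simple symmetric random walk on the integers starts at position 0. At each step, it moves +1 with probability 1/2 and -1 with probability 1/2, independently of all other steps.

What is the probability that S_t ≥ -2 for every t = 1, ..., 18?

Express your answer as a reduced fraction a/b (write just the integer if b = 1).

Answer: 17017/32768

Derivation:
Let f(t,s) = #length-t paths at position s with S_1..S_t all ≥ -2.
f(t,s) = f(t-1,s-1) + f(t-1,s+1) for s ≥ -2; f(t,s) = 0 for s < -2.
t=0: f(0,0)=1
t=1: f(1,-1)=1 f(1,1)=1
t=2: f(2,-2)=1 f(2,0)=2 f(2,2)=1
t=3: f(3,-1)=3 f(3,1)=3 f(3,3)=1
t=4: f(4,-2)=3 f(4,0)=6 f(4,2)=4 f(4,4)=1
t=5: f(5,-1)=9 f(5,1)=10 f(5,3)=5 f(5,5)=1
t=6: f(6,-2)=9 f(6,0)=19 f(6,2)=15 f(6,4)=6 f(6,6)=1
t=7: f(7,-1)=28 f(7,1)=34 f(7,3)=21 f(7,5)=7 f(7,7)=1
t=8: f(8,-2)=28 f(8,0)=62 f(8,2)=55 f(8,4)=28 f(8,6)=8 f(8,8)=1
t=9: f(9,-1)=90 f(9,1)=117 f(9,3)=83 f(9,5)=36 f(9,7)=9 f(9,9)=1
t=10: f(10,-2)=90 f(10,0)=207 f(10,2)=200 f(10,4)=119 f(10,6)=45 f(10,8)=10 f(10,10)=1
t=11: f(11,-1)=297 f(11,1)=407 f(11,3)=319 f(11,5)=164 f(11,7)=55 f(11,9)=11 f(11,11)=1
t=12: f(12,-2)=297 f(12,0)=704 f(12,2)=726 f(12,4)=483 f(12,6)=219 f(12,8)=66 f(12,10)=12 f(12,12)=1
t=13: f(13,-1)=1001 f(13,1)=1430 f(13,3)=1209 f(13,5)=702 f(13,7)=285 f(13,9)=78 f(13,11)=13 f(13,13)=1
t=14: f(14,-2)=1001 f(14,0)=2431 f(14,2)=2639 f(14,4)=1911 f(14,6)=987 f(14,8)=363 f(14,10)=91 f(14,12)=14 f(14,14)=1
t=15: f(15,-1)=3432 f(15,1)=5070 f(15,3)=4550 f(15,5)=2898 f(15,7)=1350 f(15,9)=454 f(15,11)=105 f(15,13)=15 f(15,15)=1
t=16: f(16,-2)=3432 f(16,0)=8502 f(16,2)=9620 f(16,4)=7448 f(16,6)=4248 f(16,8)=1804 f(16,10)=559 f(16,12)=120 f(16,14)=16 f(16,16)=1
t=17: f(17,-1)=11934 f(17,1)=18122 f(17,3)=17068 f(17,5)=11696 f(17,7)=6052 f(17,9)=2363 f(17,11)=679 f(17,13)=136 f(17,15)=17 f(17,17)=1
t=18: f(18,-2)=11934 f(18,0)=30056 f(18,2)=35190 f(18,4)=28764 f(18,6)=17748 f(18,8)=8415 f(18,10)=3042 f(18,12)=815 f(18,14)=153 f(18,16)=18 f(18,18)=1
Σ_s f(18,s) = 136136
P = 136136/262144 = 17017/32768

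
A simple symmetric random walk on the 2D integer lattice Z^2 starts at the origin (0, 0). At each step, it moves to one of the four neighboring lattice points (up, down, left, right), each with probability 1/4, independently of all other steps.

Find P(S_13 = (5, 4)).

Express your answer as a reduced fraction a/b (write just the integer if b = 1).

Let h be the number of horizontal steps (so 13-h are vertical). To end at (5,4) need (h+5)/2 right-steps and ((13-h)+4)/2 up-steps.
Sum over h with 5 ≤ h ≤ 9, h ≡ 1 (mod 2), 13-h ≡ 0 (mod 2):
h=5: C(13,5)·C(5,5)·C(8,6) = 1287·1·28 = 36036
h=7: C(13,7)·C(7,6)·C(6,5) = 1716·7·6 = 72072
h=9: C(13,9)·C(9,7)·C(4,4) = 715·36·1 = 25740
Total favorable: 133848
Total paths: 4^13 = 67108864
P = 133848/67108864 = 16731/8388608

Answer: 16731/8388608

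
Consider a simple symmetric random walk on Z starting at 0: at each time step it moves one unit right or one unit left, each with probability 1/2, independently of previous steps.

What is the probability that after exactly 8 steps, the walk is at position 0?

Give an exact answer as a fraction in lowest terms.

To return to 0 after 8 steps: need exactly 4 steps of +1 and 4 of -1.
Favorable paths: C(8,4) = 70
Total paths: 2^8 = 256
P = 70/256 = 35/128

Answer: 35/128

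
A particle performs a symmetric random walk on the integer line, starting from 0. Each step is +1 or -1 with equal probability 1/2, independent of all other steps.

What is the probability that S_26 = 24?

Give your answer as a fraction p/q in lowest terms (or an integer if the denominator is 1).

Answer: 13/33554432

Derivation:
To reach position 24 after 26 steps: need 25 steps of +1 and 1 of -1.
Favorable paths: C(26,25) = 26
Total paths: 2^26 = 67108864
P = 26/67108864 = 13/33554432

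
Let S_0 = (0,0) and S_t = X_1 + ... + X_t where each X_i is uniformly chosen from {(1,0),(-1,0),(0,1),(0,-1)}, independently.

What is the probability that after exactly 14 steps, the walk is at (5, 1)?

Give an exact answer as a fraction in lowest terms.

Answer: 1002001/134217728

Derivation:
Let h be the number of horizontal steps (so 14-h are vertical). To end at (5,1) need (h+5)/2 right-steps and ((14-h)+1)/2 up-steps.
Sum over h with 5 ≤ h ≤ 13, h ≡ 1 (mod 2), 14-h ≡ 1 (mod 2):
h=5: C(14,5)·C(5,5)·C(9,5) = 2002·1·126 = 252252
h=7: C(14,7)·C(7,6)·C(7,4) = 3432·7·35 = 840840
h=9: C(14,9)·C(9,7)·C(5,3) = 2002·36·10 = 720720
h=11: C(14,11)·C(11,8)·C(3,2) = 364·165·3 = 180180
h=13: C(14,13)·C(13,9)·C(1,1) = 14·715·1 = 10010
Total favorable: 2004002
Total paths: 4^14 = 268435456
P = 2004002/268435456 = 1002001/134217728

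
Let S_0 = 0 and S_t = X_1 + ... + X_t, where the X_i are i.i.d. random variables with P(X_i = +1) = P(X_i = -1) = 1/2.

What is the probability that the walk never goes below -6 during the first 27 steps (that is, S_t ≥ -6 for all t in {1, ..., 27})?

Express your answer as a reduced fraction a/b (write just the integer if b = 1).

Answer: 109396395/134217728

Derivation:
Let f(t,s) = #length-t paths at position s with S_1..S_t all ≥ -6.
f(t,s) = f(t-1,s-1) + f(t-1,s+1) for s ≥ -6; f(t,s) = 0 for s < -6.
t=0: f(0,0)=1
t=1: f(1,-1)=1 f(1,1)=1
t=2: f(2,-2)=1 f(2,0)=2 f(2,2)=1
t=3: f(3,-3)=1 f(3,-1)=3 f(3,1)=3 f(3,3)=1
t=4: f(4,-4)=1 f(4,-2)=4 f(4,0)=6 f(4,2)=4 f(4,4)=1
t=5: f(5,-5)=1 f(5,-3)=5 f(5,-1)=10 f(5,1)=10 f(5,3)=5 f(5,5)=1
t=6: f(6,-6)=1 f(6,-4)=6 f(6,-2)=15 f(6,0)=20 f(6,2)=15 f(6,4)=6 f(6,6)=1
t=7: f(7,-5)=7 f(7,-3)=21 f(7,-1)=35 f(7,1)=35 f(7,3)=21 f(7,5)=7 f(7,7)=1
t=8: f(8,-6)=7 f(8,-4)=28 f(8,-2)=56 f(8,0)=70 f(8,2)=56 f(8,4)=28 f(8,6)=8 f(8,8)=1
t=9: f(9,-5)=35 f(9,-3)=84 f(9,-1)=126 f(9,1)=126 f(9,3)=84 f(9,5)=36 f(9,7)=9 f(9,9)=1
t=10: f(10,-6)=35 f(10,-4)=119 f(10,-2)=210 f(10,0)=252 f(10,2)=210 f(10,4)=120 f(10,6)=45 f(10,8)=10 f(10,10)=1
t=11: f(11,-5)=154 f(11,-3)=329 f(11,-1)=462 f(11,1)=462 f(11,3)=330 f(11,5)=165 f(11,7)=55 f(11,9)=11 f(11,11)=1
t=12: f(12,-6)=154 f(12,-4)=483 f(12,-2)=791 f(12,0)=924 f(12,2)=792 f(12,4)=495 f(12,6)=220 f(12,8)=66 f(12,10)=12 f(12,12)=1
t=13: f(13,-5)=637 f(13,-3)=1274 f(13,-1)=1715 f(13,1)=1716 f(13,3)=1287 f(13,5)=715 f(13,7)=286 f(13,9)=78 f(13,11)=13 f(13,13)=1
t=14: f(14,-6)=637 f(14,-4)=1911 f(14,-2)=2989 f(14,0)=3431 f(14,2)=3003 f(14,4)=2002 f(14,6)=1001 f(14,8)=364 f(14,10)=91 f(14,12)=14 f(14,14)=1
t=15: f(15,-5)=2548 f(15,-3)=4900 f(15,-1)=6420 f(15,1)=6434 f(15,3)=5005 f(15,5)=3003 f(15,7)=1365 f(15,9)=455 f(15,11)=105 f(15,13)=15 f(15,15)=1
t=16: f(16,-6)=2548 f(16,-4)=7448 f(16,-2)=11320 f(16,0)=12854 f(16,2)=11439 f(16,4)=8008 f(16,6)=4368 f(16,8)=1820 f(16,10)=560 f(16,12)=120 f(16,14)=16 f(16,16)=1
t=17: f(17,-5)=9996 f(17,-3)=18768 f(17,-1)=24174 f(17,1)=24293 f(17,3)=19447 f(17,5)=12376 f(17,7)=6188 f(17,9)=2380 f(17,11)=680 f(17,13)=136 f(17,15)=17 f(17,17)=1
t=18: f(18,-6)=9996 f(18,-4)=28764 f(18,-2)=42942 f(18,0)=48467 f(18,2)=43740 f(18,4)=31823 f(18,6)=18564 f(18,8)=8568 f(18,10)=3060 f(18,12)=816 f(18,14)=153 f(18,16)=18 f(18,18)=1
t=19: f(19,-5)=38760 f(19,-3)=71706 f(19,-1)=91409 f(19,1)=92207 f(19,3)=75563 f(19,5)=50387 f(19,7)=27132 f(19,9)=11628 f(19,11)=3876 f(19,13)=969 f(19,15)=171 f(19,17)=19 f(19,19)=1
t=20: f(20,-6)=38760 f(20,-4)=110466 f(20,-2)=163115 f(20,0)=183616 f(20,2)=167770 f(20,4)=125950 f(20,6)=77519 f(20,8)=38760 f(20,10)=15504 f(20,12)=4845 f(20,14)=1140 f(20,16)=190 f(20,18)=20 f(20,20)=1
t=21: f(21,-5)=149226 f(21,-3)=273581 f(21,-1)=346731 f(21,1)=351386 f(21,3)=293720 f(21,5)=203469 f(21,7)=116279 f(21,9)=54264 f(21,11)=20349 f(21,13)=5985 f(21,15)=1330 f(21,17)=210 f(21,19)=21 f(21,21)=1
t=22: f(22,-6)=149226 f(22,-4)=422807 f(22,-2)=620312 f(22,0)=698117 f(22,2)=645106 f(22,4)=497189 f(22,6)=319748 f(22,8)=170543 f(22,10)=74613 f(22,12)=26334 f(22,14)=7315 f(22,16)=1540 f(22,18)=231 f(22,20)=22 f(22,22)=1
t=23: f(23,-5)=572033 f(23,-3)=1043119 f(23,-1)=1318429 f(23,1)=1343223 f(23,3)=1142295 f(23,5)=816937 f(23,7)=490291 f(23,9)=245156 f(23,11)=100947 f(23,13)=33649 f(23,15)=8855 f(23,17)=1771 f(23,19)=253 f(23,21)=23 f(23,23)=1
t=24: f(24,-6)=572033 f(24,-4)=1615152 f(24,-2)=2361548 f(24,0)=2661652 f(24,2)=2485518 f(24,4)=1959232 f(24,6)=1307228 f(24,8)=735447 f(24,10)=346103 f(24,12)=134596 f(24,14)=42504 f(24,16)=10626 f(24,18)=2024 f(24,20)=276 f(24,22)=24 f(24,24)=1
t=25: f(25,-5)=2187185 f(25,-3)=3976700 f(25,-1)=5023200 f(25,1)=5147170 f(25,3)=4444750 f(25,5)=3266460 f(25,7)=2042675 f(25,9)=1081550 f(25,11)=480699 f(25,13)=177100 f(25,15)=53130 f(25,17)=12650 f(25,19)=2300 f(25,21)=300 f(25,23)=25 f(25,25)=1
t=26: f(26,-6)=2187185 f(26,-4)=6163885 f(26,-2)=8999900 f(26,0)=10170370 f(26,2)=9591920 f(26,4)=7711210 f(26,6)=5309135 f(26,8)=3124225 f(26,10)=1562249 f(26,12)=657799 f(26,14)=230230 f(26,16)=65780 f(26,18)=14950 f(26,20)=2600 f(26,22)=325 f(26,24)=26 f(26,26)=1
t=27: f(27,-5)=8351070 f(27,-3)=15163785 f(27,-1)=19170270 f(27,1)=19762290 f(27,3)=17303130 f(27,5)=13020345 f(27,7)=8433360 f(27,9)=4686474 f(27,11)=2220048 f(27,13)=888029 f(27,15)=296010 f(27,17)=80730 f(27,19)=17550 f(27,21)=2925 f(27,23)=351 f(27,25)=27 f(27,27)=1
Σ_s f(27,s) = 109396395
P = 109396395/134217728 = 109396395/134217728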